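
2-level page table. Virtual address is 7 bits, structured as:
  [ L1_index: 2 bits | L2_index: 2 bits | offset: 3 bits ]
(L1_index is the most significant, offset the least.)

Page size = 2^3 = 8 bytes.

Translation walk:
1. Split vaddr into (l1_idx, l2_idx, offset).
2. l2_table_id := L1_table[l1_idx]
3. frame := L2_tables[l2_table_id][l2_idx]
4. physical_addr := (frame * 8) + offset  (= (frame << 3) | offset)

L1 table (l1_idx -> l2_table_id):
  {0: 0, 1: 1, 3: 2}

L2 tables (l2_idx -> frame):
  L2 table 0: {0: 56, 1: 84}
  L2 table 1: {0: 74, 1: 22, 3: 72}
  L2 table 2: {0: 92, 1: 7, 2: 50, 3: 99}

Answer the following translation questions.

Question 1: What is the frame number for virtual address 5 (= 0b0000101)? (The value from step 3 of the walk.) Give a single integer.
Answer: 56

Derivation:
vaddr = 5: l1_idx=0, l2_idx=0
L1[0] = 0; L2[0][0] = 56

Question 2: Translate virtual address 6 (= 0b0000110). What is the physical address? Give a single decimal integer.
Answer: 454

Derivation:
vaddr = 6 = 0b0000110
Split: l1_idx=0, l2_idx=0, offset=6
L1[0] = 0
L2[0][0] = 56
paddr = 56 * 8 + 6 = 454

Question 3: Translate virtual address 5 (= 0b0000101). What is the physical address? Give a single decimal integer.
Answer: 453

Derivation:
vaddr = 5 = 0b0000101
Split: l1_idx=0, l2_idx=0, offset=5
L1[0] = 0
L2[0][0] = 56
paddr = 56 * 8 + 5 = 453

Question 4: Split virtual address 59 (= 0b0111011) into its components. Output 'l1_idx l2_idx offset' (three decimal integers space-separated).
vaddr = 59 = 0b0111011
  top 2 bits -> l1_idx = 1
  next 2 bits -> l2_idx = 3
  bottom 3 bits -> offset = 3

Answer: 1 3 3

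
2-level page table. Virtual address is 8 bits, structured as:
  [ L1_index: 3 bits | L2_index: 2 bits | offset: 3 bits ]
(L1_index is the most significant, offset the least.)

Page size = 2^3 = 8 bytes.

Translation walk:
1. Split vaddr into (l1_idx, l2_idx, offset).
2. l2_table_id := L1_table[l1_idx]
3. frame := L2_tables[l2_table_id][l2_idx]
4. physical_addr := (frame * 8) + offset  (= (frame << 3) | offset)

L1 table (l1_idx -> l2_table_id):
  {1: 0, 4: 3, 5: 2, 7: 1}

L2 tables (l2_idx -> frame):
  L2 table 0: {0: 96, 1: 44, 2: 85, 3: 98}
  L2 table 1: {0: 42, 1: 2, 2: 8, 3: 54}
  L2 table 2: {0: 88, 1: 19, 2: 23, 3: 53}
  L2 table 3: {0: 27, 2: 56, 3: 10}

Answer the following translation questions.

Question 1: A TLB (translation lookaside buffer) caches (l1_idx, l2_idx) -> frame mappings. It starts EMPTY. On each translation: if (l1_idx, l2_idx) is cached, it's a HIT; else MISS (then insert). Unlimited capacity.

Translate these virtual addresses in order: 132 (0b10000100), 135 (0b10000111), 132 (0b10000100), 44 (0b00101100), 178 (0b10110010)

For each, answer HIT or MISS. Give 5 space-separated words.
Answer: MISS HIT HIT MISS MISS

Derivation:
vaddr=132: (4,0) not in TLB -> MISS, insert
vaddr=135: (4,0) in TLB -> HIT
vaddr=132: (4,0) in TLB -> HIT
vaddr=44: (1,1) not in TLB -> MISS, insert
vaddr=178: (5,2) not in TLB -> MISS, insert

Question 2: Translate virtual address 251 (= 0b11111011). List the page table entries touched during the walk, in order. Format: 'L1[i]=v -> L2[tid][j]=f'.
Answer: L1[7]=1 -> L2[1][3]=54

Derivation:
vaddr = 251 = 0b11111011
Split: l1_idx=7, l2_idx=3, offset=3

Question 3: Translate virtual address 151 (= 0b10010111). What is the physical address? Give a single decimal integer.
vaddr = 151 = 0b10010111
Split: l1_idx=4, l2_idx=2, offset=7
L1[4] = 3
L2[3][2] = 56
paddr = 56 * 8 + 7 = 455

Answer: 455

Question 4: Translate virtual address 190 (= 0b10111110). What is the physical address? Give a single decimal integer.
Answer: 430

Derivation:
vaddr = 190 = 0b10111110
Split: l1_idx=5, l2_idx=3, offset=6
L1[5] = 2
L2[2][3] = 53
paddr = 53 * 8 + 6 = 430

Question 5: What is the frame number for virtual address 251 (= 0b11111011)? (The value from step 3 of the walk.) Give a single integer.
vaddr = 251: l1_idx=7, l2_idx=3
L1[7] = 1; L2[1][3] = 54

Answer: 54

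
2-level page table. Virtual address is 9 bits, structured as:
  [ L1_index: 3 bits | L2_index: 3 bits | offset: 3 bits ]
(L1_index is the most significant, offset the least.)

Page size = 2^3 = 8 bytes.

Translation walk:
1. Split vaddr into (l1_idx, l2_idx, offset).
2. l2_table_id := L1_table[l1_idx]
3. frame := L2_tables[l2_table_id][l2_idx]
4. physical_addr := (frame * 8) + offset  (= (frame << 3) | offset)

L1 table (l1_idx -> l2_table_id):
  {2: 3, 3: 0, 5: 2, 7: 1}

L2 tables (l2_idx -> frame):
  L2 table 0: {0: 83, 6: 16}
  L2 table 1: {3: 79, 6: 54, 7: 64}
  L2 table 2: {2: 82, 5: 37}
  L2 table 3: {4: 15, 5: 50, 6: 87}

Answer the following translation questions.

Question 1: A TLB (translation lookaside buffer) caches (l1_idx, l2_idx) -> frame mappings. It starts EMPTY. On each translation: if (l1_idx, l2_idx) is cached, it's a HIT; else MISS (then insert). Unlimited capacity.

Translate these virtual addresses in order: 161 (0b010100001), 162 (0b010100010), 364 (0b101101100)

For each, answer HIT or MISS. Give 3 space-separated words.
Answer: MISS HIT MISS

Derivation:
vaddr=161: (2,4) not in TLB -> MISS, insert
vaddr=162: (2,4) in TLB -> HIT
vaddr=364: (5,5) not in TLB -> MISS, insert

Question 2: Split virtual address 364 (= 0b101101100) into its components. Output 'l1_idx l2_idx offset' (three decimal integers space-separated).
Answer: 5 5 4

Derivation:
vaddr = 364 = 0b101101100
  top 3 bits -> l1_idx = 5
  next 3 bits -> l2_idx = 5
  bottom 3 bits -> offset = 4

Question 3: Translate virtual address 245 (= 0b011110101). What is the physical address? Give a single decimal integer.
vaddr = 245 = 0b011110101
Split: l1_idx=3, l2_idx=6, offset=5
L1[3] = 0
L2[0][6] = 16
paddr = 16 * 8 + 5 = 133

Answer: 133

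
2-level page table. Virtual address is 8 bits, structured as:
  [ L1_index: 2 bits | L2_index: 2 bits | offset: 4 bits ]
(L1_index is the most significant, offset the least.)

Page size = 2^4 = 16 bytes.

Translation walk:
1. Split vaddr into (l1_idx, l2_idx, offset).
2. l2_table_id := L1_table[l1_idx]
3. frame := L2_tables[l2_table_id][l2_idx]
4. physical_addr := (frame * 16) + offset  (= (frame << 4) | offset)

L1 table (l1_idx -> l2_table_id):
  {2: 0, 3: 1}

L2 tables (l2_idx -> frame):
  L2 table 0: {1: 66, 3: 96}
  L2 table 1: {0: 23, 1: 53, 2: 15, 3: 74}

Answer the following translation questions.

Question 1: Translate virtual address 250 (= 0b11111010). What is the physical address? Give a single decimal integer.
Answer: 1194

Derivation:
vaddr = 250 = 0b11111010
Split: l1_idx=3, l2_idx=3, offset=10
L1[3] = 1
L2[1][3] = 74
paddr = 74 * 16 + 10 = 1194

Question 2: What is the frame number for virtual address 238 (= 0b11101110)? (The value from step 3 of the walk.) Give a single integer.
vaddr = 238: l1_idx=3, l2_idx=2
L1[3] = 1; L2[1][2] = 15

Answer: 15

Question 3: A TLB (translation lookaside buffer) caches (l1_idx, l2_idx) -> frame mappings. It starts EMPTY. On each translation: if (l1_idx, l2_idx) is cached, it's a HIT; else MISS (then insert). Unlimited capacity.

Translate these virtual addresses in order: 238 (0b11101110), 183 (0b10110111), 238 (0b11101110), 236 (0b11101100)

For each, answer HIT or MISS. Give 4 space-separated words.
vaddr=238: (3,2) not in TLB -> MISS, insert
vaddr=183: (2,3) not in TLB -> MISS, insert
vaddr=238: (3,2) in TLB -> HIT
vaddr=236: (3,2) in TLB -> HIT

Answer: MISS MISS HIT HIT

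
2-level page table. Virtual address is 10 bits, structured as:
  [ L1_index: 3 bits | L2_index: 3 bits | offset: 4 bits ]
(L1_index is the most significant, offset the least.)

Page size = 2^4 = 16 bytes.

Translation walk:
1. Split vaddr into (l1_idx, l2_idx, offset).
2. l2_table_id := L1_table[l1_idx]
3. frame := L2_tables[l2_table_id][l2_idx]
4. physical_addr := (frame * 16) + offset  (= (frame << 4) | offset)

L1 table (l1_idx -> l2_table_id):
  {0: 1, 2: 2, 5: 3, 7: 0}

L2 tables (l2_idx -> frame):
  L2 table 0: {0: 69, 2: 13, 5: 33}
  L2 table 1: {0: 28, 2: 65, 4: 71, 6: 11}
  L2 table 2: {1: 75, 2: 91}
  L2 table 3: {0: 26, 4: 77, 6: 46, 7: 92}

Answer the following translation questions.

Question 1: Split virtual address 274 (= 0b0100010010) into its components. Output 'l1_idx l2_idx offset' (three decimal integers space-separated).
Answer: 2 1 2

Derivation:
vaddr = 274 = 0b0100010010
  top 3 bits -> l1_idx = 2
  next 3 bits -> l2_idx = 1
  bottom 4 bits -> offset = 2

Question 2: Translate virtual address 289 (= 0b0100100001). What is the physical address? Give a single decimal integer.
vaddr = 289 = 0b0100100001
Split: l1_idx=2, l2_idx=2, offset=1
L1[2] = 2
L2[2][2] = 91
paddr = 91 * 16 + 1 = 1457

Answer: 1457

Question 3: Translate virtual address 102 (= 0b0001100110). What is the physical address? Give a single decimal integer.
vaddr = 102 = 0b0001100110
Split: l1_idx=0, l2_idx=6, offset=6
L1[0] = 1
L2[1][6] = 11
paddr = 11 * 16 + 6 = 182

Answer: 182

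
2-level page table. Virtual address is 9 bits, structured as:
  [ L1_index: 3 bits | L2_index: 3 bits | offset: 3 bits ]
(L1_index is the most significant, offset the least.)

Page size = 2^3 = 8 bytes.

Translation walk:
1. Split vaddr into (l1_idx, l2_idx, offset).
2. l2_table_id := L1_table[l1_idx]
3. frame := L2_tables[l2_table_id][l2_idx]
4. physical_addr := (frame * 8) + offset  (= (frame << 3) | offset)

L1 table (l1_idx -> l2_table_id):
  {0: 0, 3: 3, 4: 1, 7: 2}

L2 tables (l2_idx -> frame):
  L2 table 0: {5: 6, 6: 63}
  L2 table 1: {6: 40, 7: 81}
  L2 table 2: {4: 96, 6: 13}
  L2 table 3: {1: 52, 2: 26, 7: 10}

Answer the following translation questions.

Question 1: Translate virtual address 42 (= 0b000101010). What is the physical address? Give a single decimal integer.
vaddr = 42 = 0b000101010
Split: l1_idx=0, l2_idx=5, offset=2
L1[0] = 0
L2[0][5] = 6
paddr = 6 * 8 + 2 = 50

Answer: 50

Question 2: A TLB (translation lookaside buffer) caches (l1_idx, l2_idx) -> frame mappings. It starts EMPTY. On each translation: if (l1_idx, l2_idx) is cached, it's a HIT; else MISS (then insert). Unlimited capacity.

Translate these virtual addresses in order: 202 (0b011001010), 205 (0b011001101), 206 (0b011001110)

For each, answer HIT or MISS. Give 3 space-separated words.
Answer: MISS HIT HIT

Derivation:
vaddr=202: (3,1) not in TLB -> MISS, insert
vaddr=205: (3,1) in TLB -> HIT
vaddr=206: (3,1) in TLB -> HIT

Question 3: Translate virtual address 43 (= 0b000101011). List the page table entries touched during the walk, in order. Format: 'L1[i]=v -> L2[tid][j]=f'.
vaddr = 43 = 0b000101011
Split: l1_idx=0, l2_idx=5, offset=3

Answer: L1[0]=0 -> L2[0][5]=6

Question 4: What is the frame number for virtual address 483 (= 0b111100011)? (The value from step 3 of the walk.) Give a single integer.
Answer: 96

Derivation:
vaddr = 483: l1_idx=7, l2_idx=4
L1[7] = 2; L2[2][4] = 96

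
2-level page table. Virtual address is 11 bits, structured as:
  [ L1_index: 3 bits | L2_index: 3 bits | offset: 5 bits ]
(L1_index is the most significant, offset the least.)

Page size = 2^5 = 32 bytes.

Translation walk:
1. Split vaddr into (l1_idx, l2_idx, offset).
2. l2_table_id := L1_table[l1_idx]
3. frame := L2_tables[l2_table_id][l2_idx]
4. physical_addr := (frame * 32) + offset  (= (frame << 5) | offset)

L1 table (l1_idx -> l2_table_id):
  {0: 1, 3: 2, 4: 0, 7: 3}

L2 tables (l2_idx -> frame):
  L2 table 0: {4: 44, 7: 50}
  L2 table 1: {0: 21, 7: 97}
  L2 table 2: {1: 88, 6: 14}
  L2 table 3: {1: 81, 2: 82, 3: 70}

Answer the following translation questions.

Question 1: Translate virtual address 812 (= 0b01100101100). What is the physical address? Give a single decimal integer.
vaddr = 812 = 0b01100101100
Split: l1_idx=3, l2_idx=1, offset=12
L1[3] = 2
L2[2][1] = 88
paddr = 88 * 32 + 12 = 2828

Answer: 2828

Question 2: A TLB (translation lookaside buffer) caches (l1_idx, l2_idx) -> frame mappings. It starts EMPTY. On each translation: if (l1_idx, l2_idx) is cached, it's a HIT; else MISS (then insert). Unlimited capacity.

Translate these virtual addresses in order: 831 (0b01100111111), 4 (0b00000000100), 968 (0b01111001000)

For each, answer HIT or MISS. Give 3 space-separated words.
vaddr=831: (3,1) not in TLB -> MISS, insert
vaddr=4: (0,0) not in TLB -> MISS, insert
vaddr=968: (3,6) not in TLB -> MISS, insert

Answer: MISS MISS MISS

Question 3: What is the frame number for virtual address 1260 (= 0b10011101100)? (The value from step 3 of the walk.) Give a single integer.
vaddr = 1260: l1_idx=4, l2_idx=7
L1[4] = 0; L2[0][7] = 50

Answer: 50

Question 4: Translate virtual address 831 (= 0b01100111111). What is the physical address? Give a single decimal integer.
Answer: 2847

Derivation:
vaddr = 831 = 0b01100111111
Split: l1_idx=3, l2_idx=1, offset=31
L1[3] = 2
L2[2][1] = 88
paddr = 88 * 32 + 31 = 2847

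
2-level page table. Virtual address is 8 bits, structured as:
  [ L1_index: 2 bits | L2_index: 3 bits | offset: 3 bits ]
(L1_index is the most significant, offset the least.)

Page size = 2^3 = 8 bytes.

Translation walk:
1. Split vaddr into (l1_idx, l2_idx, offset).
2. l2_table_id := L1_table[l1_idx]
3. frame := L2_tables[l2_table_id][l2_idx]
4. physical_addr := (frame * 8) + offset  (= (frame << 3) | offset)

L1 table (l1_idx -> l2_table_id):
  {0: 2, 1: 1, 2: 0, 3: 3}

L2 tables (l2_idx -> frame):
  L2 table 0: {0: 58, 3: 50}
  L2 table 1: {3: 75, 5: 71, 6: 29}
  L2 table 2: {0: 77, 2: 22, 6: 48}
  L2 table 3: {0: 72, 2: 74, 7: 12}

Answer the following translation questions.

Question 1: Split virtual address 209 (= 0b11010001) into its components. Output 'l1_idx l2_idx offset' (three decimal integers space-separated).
vaddr = 209 = 0b11010001
  top 2 bits -> l1_idx = 3
  next 3 bits -> l2_idx = 2
  bottom 3 bits -> offset = 1

Answer: 3 2 1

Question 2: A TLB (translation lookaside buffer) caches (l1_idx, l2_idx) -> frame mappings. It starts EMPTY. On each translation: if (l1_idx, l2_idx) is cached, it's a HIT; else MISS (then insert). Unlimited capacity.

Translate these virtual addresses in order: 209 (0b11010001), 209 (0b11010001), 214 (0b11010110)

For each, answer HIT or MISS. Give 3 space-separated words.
Answer: MISS HIT HIT

Derivation:
vaddr=209: (3,2) not in TLB -> MISS, insert
vaddr=209: (3,2) in TLB -> HIT
vaddr=214: (3,2) in TLB -> HIT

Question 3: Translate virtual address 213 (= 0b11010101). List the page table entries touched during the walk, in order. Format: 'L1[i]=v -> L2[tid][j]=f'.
Answer: L1[3]=3 -> L2[3][2]=74

Derivation:
vaddr = 213 = 0b11010101
Split: l1_idx=3, l2_idx=2, offset=5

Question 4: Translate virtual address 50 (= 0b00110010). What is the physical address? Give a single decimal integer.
Answer: 386

Derivation:
vaddr = 50 = 0b00110010
Split: l1_idx=0, l2_idx=6, offset=2
L1[0] = 2
L2[2][6] = 48
paddr = 48 * 8 + 2 = 386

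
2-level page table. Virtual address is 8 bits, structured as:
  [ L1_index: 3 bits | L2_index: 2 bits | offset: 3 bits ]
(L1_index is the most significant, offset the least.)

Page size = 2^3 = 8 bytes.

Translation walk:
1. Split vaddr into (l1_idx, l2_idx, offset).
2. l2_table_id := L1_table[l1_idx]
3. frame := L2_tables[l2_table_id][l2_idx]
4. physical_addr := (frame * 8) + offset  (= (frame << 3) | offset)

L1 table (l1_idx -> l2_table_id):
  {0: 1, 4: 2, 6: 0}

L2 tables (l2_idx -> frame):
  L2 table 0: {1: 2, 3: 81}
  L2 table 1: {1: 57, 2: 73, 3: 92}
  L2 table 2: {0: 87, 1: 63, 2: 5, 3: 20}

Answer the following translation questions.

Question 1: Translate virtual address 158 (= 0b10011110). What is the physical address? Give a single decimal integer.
Answer: 166

Derivation:
vaddr = 158 = 0b10011110
Split: l1_idx=4, l2_idx=3, offset=6
L1[4] = 2
L2[2][3] = 20
paddr = 20 * 8 + 6 = 166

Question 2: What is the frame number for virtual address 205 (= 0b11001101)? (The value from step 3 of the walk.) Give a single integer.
vaddr = 205: l1_idx=6, l2_idx=1
L1[6] = 0; L2[0][1] = 2

Answer: 2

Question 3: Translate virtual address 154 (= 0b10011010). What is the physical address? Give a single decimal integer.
vaddr = 154 = 0b10011010
Split: l1_idx=4, l2_idx=3, offset=2
L1[4] = 2
L2[2][3] = 20
paddr = 20 * 8 + 2 = 162

Answer: 162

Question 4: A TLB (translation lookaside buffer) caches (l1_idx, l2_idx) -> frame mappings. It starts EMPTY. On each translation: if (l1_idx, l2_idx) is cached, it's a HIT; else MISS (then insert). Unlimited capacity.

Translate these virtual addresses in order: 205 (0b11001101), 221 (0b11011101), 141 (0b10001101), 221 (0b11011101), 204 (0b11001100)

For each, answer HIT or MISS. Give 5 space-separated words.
vaddr=205: (6,1) not in TLB -> MISS, insert
vaddr=221: (6,3) not in TLB -> MISS, insert
vaddr=141: (4,1) not in TLB -> MISS, insert
vaddr=221: (6,3) in TLB -> HIT
vaddr=204: (6,1) in TLB -> HIT

Answer: MISS MISS MISS HIT HIT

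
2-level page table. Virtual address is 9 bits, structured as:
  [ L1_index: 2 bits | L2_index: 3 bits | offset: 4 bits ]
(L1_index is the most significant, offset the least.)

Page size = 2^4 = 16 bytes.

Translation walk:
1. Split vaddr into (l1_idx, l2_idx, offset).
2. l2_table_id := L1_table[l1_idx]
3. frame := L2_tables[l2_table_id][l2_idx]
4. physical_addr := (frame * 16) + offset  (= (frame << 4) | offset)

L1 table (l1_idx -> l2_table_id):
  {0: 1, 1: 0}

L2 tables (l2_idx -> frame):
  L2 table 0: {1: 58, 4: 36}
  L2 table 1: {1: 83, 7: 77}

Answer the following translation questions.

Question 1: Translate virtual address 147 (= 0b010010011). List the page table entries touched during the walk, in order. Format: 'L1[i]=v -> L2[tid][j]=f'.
Answer: L1[1]=0 -> L2[0][1]=58

Derivation:
vaddr = 147 = 0b010010011
Split: l1_idx=1, l2_idx=1, offset=3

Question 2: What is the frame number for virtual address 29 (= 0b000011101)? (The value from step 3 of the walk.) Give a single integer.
Answer: 83

Derivation:
vaddr = 29: l1_idx=0, l2_idx=1
L1[0] = 1; L2[1][1] = 83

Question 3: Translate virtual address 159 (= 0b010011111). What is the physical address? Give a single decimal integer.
vaddr = 159 = 0b010011111
Split: l1_idx=1, l2_idx=1, offset=15
L1[1] = 0
L2[0][1] = 58
paddr = 58 * 16 + 15 = 943

Answer: 943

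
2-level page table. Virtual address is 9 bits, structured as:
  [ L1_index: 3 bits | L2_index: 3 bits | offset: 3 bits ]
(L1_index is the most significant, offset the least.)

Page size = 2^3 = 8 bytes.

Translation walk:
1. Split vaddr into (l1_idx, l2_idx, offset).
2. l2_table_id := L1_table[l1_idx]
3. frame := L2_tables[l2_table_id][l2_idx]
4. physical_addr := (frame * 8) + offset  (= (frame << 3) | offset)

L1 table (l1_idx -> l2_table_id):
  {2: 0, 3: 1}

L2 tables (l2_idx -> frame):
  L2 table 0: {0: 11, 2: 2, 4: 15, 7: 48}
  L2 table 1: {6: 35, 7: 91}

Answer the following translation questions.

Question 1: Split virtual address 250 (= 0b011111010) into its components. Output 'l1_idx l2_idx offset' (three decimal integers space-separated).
Answer: 3 7 2

Derivation:
vaddr = 250 = 0b011111010
  top 3 bits -> l1_idx = 3
  next 3 bits -> l2_idx = 7
  bottom 3 bits -> offset = 2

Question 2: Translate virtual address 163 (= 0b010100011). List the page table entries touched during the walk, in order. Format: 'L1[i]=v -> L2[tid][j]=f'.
vaddr = 163 = 0b010100011
Split: l1_idx=2, l2_idx=4, offset=3

Answer: L1[2]=0 -> L2[0][4]=15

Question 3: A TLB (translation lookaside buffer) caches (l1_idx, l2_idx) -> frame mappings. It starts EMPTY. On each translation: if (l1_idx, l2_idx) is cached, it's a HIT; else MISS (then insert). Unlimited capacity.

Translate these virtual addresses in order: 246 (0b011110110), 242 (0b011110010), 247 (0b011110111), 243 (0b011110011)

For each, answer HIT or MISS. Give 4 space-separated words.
vaddr=246: (3,6) not in TLB -> MISS, insert
vaddr=242: (3,6) in TLB -> HIT
vaddr=247: (3,6) in TLB -> HIT
vaddr=243: (3,6) in TLB -> HIT

Answer: MISS HIT HIT HIT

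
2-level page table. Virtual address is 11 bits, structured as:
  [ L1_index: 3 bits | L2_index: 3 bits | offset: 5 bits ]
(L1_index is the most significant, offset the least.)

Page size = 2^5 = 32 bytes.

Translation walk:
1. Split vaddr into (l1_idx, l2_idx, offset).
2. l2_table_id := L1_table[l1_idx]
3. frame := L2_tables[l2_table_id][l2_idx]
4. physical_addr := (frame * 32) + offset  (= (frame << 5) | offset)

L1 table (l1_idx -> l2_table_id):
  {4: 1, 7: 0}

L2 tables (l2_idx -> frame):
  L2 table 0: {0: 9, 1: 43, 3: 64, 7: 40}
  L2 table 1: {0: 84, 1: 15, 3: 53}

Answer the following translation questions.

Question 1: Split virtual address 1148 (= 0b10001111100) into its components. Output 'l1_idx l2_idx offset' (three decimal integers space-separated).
Answer: 4 3 28

Derivation:
vaddr = 1148 = 0b10001111100
  top 3 bits -> l1_idx = 4
  next 3 bits -> l2_idx = 3
  bottom 5 bits -> offset = 28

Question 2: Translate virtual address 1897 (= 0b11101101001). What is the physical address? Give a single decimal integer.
Answer: 2057

Derivation:
vaddr = 1897 = 0b11101101001
Split: l1_idx=7, l2_idx=3, offset=9
L1[7] = 0
L2[0][3] = 64
paddr = 64 * 32 + 9 = 2057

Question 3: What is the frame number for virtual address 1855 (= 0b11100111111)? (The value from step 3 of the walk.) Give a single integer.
Answer: 43

Derivation:
vaddr = 1855: l1_idx=7, l2_idx=1
L1[7] = 0; L2[0][1] = 43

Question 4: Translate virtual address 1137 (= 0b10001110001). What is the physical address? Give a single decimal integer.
vaddr = 1137 = 0b10001110001
Split: l1_idx=4, l2_idx=3, offset=17
L1[4] = 1
L2[1][3] = 53
paddr = 53 * 32 + 17 = 1713

Answer: 1713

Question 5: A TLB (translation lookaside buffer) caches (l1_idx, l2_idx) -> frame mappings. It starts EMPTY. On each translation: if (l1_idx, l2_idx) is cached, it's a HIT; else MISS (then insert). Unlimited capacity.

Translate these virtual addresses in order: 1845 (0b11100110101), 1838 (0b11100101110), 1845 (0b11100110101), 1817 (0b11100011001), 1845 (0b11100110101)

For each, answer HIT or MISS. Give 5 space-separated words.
vaddr=1845: (7,1) not in TLB -> MISS, insert
vaddr=1838: (7,1) in TLB -> HIT
vaddr=1845: (7,1) in TLB -> HIT
vaddr=1817: (7,0) not in TLB -> MISS, insert
vaddr=1845: (7,1) in TLB -> HIT

Answer: MISS HIT HIT MISS HIT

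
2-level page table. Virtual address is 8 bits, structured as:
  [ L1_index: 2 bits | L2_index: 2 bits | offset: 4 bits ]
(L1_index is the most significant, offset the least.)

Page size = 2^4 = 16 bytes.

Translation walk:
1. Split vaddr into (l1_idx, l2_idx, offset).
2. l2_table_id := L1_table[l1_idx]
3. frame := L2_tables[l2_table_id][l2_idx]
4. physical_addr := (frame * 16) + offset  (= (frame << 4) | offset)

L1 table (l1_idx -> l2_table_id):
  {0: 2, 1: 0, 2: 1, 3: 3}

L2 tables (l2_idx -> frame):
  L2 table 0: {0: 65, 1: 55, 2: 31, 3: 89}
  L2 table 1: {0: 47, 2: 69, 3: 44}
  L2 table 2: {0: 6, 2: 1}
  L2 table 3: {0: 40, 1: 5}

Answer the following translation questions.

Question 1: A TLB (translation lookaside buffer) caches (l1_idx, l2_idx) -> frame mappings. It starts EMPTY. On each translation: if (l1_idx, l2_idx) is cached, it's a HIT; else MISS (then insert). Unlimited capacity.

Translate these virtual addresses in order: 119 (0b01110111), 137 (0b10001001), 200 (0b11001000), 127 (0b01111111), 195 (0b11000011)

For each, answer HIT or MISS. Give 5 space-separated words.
vaddr=119: (1,3) not in TLB -> MISS, insert
vaddr=137: (2,0) not in TLB -> MISS, insert
vaddr=200: (3,0) not in TLB -> MISS, insert
vaddr=127: (1,3) in TLB -> HIT
vaddr=195: (3,0) in TLB -> HIT

Answer: MISS MISS MISS HIT HIT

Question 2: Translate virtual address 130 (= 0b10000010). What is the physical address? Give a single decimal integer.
vaddr = 130 = 0b10000010
Split: l1_idx=2, l2_idx=0, offset=2
L1[2] = 1
L2[1][0] = 47
paddr = 47 * 16 + 2 = 754

Answer: 754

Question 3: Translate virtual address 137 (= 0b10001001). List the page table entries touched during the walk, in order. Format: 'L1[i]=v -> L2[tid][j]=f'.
Answer: L1[2]=1 -> L2[1][0]=47

Derivation:
vaddr = 137 = 0b10001001
Split: l1_idx=2, l2_idx=0, offset=9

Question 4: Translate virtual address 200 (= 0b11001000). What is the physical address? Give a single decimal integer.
Answer: 648

Derivation:
vaddr = 200 = 0b11001000
Split: l1_idx=3, l2_idx=0, offset=8
L1[3] = 3
L2[3][0] = 40
paddr = 40 * 16 + 8 = 648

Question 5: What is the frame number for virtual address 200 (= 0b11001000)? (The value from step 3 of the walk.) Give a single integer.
Answer: 40

Derivation:
vaddr = 200: l1_idx=3, l2_idx=0
L1[3] = 3; L2[3][0] = 40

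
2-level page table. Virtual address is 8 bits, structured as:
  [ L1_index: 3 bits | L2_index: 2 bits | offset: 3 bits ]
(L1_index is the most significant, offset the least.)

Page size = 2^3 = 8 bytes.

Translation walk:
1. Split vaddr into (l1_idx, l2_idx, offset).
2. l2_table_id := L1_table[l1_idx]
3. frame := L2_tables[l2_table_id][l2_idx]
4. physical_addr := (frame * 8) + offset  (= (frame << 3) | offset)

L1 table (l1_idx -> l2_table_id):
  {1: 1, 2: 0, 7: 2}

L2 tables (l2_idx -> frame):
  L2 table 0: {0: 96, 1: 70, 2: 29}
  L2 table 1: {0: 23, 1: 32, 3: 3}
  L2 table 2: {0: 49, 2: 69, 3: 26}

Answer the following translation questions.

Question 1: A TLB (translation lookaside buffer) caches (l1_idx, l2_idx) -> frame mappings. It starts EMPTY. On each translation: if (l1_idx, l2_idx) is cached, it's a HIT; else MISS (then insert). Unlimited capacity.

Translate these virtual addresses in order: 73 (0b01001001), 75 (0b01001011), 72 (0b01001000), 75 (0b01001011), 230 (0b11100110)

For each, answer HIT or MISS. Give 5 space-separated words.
Answer: MISS HIT HIT HIT MISS

Derivation:
vaddr=73: (2,1) not in TLB -> MISS, insert
vaddr=75: (2,1) in TLB -> HIT
vaddr=72: (2,1) in TLB -> HIT
vaddr=75: (2,1) in TLB -> HIT
vaddr=230: (7,0) not in TLB -> MISS, insert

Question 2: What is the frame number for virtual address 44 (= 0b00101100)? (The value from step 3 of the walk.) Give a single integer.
vaddr = 44: l1_idx=1, l2_idx=1
L1[1] = 1; L2[1][1] = 32

Answer: 32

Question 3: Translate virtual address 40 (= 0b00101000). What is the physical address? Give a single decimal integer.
vaddr = 40 = 0b00101000
Split: l1_idx=1, l2_idx=1, offset=0
L1[1] = 1
L2[1][1] = 32
paddr = 32 * 8 + 0 = 256

Answer: 256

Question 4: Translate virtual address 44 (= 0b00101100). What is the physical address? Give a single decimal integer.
Answer: 260

Derivation:
vaddr = 44 = 0b00101100
Split: l1_idx=1, l2_idx=1, offset=4
L1[1] = 1
L2[1][1] = 32
paddr = 32 * 8 + 4 = 260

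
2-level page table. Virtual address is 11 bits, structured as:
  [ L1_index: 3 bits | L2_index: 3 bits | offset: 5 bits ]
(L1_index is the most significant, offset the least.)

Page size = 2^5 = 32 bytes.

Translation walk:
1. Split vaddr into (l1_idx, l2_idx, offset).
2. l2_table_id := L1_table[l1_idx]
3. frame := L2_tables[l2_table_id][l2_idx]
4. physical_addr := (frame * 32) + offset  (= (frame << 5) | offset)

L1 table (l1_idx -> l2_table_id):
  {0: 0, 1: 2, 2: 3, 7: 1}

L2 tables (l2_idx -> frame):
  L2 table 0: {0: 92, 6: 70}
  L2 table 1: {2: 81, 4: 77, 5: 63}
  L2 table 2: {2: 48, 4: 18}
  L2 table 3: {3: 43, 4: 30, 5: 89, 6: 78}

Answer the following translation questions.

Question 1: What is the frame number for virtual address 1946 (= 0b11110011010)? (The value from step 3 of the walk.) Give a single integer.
Answer: 77

Derivation:
vaddr = 1946: l1_idx=7, l2_idx=4
L1[7] = 1; L2[1][4] = 77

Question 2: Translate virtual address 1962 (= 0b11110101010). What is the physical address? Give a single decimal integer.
Answer: 2026

Derivation:
vaddr = 1962 = 0b11110101010
Split: l1_idx=7, l2_idx=5, offset=10
L1[7] = 1
L2[1][5] = 63
paddr = 63 * 32 + 10 = 2026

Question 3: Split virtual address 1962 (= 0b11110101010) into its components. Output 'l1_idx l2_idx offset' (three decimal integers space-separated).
vaddr = 1962 = 0b11110101010
  top 3 bits -> l1_idx = 7
  next 3 bits -> l2_idx = 5
  bottom 5 bits -> offset = 10

Answer: 7 5 10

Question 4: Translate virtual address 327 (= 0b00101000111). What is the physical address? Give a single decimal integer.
vaddr = 327 = 0b00101000111
Split: l1_idx=1, l2_idx=2, offset=7
L1[1] = 2
L2[2][2] = 48
paddr = 48 * 32 + 7 = 1543

Answer: 1543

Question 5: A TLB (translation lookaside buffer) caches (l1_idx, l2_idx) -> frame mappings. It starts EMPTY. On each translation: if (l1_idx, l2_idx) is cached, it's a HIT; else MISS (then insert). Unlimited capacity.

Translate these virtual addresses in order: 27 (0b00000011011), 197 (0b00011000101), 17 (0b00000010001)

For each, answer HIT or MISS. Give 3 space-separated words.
vaddr=27: (0,0) not in TLB -> MISS, insert
vaddr=197: (0,6) not in TLB -> MISS, insert
vaddr=17: (0,0) in TLB -> HIT

Answer: MISS MISS HIT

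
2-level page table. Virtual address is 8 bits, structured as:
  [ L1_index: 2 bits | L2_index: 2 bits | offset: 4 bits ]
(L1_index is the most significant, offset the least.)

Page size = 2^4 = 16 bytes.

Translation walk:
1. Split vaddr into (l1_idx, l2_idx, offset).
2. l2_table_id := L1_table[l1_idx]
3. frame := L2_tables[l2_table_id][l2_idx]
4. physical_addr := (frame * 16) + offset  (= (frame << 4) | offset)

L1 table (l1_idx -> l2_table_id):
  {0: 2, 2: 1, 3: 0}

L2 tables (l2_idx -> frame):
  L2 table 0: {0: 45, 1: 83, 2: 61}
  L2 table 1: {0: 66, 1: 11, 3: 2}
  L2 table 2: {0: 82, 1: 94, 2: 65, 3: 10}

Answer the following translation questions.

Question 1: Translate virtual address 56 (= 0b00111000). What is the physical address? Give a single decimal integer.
vaddr = 56 = 0b00111000
Split: l1_idx=0, l2_idx=3, offset=8
L1[0] = 2
L2[2][3] = 10
paddr = 10 * 16 + 8 = 168

Answer: 168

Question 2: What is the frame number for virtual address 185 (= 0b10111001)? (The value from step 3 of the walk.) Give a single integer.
Answer: 2

Derivation:
vaddr = 185: l1_idx=2, l2_idx=3
L1[2] = 1; L2[1][3] = 2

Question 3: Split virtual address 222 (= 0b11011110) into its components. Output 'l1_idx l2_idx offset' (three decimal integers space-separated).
vaddr = 222 = 0b11011110
  top 2 bits -> l1_idx = 3
  next 2 bits -> l2_idx = 1
  bottom 4 bits -> offset = 14

Answer: 3 1 14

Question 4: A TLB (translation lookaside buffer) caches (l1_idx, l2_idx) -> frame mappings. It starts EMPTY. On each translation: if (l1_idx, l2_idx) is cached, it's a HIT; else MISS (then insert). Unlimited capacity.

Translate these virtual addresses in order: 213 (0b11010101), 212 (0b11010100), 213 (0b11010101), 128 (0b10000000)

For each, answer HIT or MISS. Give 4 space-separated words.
vaddr=213: (3,1) not in TLB -> MISS, insert
vaddr=212: (3,1) in TLB -> HIT
vaddr=213: (3,1) in TLB -> HIT
vaddr=128: (2,0) not in TLB -> MISS, insert

Answer: MISS HIT HIT MISS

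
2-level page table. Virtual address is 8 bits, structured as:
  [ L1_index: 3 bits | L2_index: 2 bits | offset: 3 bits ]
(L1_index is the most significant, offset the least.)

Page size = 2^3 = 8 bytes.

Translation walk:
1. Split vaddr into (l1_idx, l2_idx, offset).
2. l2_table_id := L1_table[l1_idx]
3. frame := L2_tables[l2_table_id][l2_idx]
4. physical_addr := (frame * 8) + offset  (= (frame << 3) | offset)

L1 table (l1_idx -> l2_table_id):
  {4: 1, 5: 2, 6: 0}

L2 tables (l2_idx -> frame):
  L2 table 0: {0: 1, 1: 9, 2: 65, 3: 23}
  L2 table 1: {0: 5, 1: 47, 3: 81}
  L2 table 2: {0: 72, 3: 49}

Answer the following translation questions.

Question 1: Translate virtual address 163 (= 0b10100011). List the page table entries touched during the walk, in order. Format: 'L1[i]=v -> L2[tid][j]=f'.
vaddr = 163 = 0b10100011
Split: l1_idx=5, l2_idx=0, offset=3

Answer: L1[5]=2 -> L2[2][0]=72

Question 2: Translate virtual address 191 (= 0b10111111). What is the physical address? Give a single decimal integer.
vaddr = 191 = 0b10111111
Split: l1_idx=5, l2_idx=3, offset=7
L1[5] = 2
L2[2][3] = 49
paddr = 49 * 8 + 7 = 399

Answer: 399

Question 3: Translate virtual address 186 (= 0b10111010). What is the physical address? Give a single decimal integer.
Answer: 394

Derivation:
vaddr = 186 = 0b10111010
Split: l1_idx=5, l2_idx=3, offset=2
L1[5] = 2
L2[2][3] = 49
paddr = 49 * 8 + 2 = 394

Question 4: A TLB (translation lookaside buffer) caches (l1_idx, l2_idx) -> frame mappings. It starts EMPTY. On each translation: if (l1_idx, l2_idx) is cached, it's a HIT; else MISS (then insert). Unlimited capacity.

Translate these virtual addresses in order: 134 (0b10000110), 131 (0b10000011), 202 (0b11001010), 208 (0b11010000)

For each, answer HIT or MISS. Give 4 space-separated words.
vaddr=134: (4,0) not in TLB -> MISS, insert
vaddr=131: (4,0) in TLB -> HIT
vaddr=202: (6,1) not in TLB -> MISS, insert
vaddr=208: (6,2) not in TLB -> MISS, insert

Answer: MISS HIT MISS MISS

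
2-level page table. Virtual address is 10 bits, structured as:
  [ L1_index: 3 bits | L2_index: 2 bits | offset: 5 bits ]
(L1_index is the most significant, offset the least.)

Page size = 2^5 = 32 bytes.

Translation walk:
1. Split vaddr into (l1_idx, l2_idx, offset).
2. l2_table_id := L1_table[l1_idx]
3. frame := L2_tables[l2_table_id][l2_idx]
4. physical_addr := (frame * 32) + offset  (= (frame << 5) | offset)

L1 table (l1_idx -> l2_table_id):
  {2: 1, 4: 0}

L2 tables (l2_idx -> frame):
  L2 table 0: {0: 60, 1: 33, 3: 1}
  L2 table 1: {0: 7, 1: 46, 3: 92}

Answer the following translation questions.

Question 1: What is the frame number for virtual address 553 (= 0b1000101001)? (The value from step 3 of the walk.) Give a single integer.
Answer: 33

Derivation:
vaddr = 553: l1_idx=4, l2_idx=1
L1[4] = 0; L2[0][1] = 33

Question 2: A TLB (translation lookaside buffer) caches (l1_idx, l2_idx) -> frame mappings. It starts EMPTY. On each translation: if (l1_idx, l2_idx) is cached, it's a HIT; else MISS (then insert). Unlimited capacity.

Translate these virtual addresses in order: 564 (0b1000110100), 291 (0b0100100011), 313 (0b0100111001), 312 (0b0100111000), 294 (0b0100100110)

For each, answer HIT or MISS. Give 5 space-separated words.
vaddr=564: (4,1) not in TLB -> MISS, insert
vaddr=291: (2,1) not in TLB -> MISS, insert
vaddr=313: (2,1) in TLB -> HIT
vaddr=312: (2,1) in TLB -> HIT
vaddr=294: (2,1) in TLB -> HIT

Answer: MISS MISS HIT HIT HIT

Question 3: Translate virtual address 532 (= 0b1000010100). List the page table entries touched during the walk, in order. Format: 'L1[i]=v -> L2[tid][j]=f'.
Answer: L1[4]=0 -> L2[0][0]=60

Derivation:
vaddr = 532 = 0b1000010100
Split: l1_idx=4, l2_idx=0, offset=20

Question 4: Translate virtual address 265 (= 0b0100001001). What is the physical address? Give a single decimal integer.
vaddr = 265 = 0b0100001001
Split: l1_idx=2, l2_idx=0, offset=9
L1[2] = 1
L2[1][0] = 7
paddr = 7 * 32 + 9 = 233

Answer: 233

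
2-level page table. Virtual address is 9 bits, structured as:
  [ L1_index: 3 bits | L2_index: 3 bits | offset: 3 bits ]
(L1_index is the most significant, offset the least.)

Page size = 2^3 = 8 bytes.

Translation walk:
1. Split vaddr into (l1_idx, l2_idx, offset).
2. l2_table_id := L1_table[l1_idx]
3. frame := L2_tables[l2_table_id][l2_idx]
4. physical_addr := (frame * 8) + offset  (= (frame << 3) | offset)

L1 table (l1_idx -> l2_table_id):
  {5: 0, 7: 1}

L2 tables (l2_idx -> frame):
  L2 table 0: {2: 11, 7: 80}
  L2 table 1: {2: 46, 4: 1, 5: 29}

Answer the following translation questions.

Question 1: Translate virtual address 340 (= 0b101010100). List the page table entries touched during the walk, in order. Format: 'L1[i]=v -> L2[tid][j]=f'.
vaddr = 340 = 0b101010100
Split: l1_idx=5, l2_idx=2, offset=4

Answer: L1[5]=0 -> L2[0][2]=11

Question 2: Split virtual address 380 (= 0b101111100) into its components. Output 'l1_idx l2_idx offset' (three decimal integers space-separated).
vaddr = 380 = 0b101111100
  top 3 bits -> l1_idx = 5
  next 3 bits -> l2_idx = 7
  bottom 3 bits -> offset = 4

Answer: 5 7 4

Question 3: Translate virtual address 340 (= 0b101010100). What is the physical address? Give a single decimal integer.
Answer: 92

Derivation:
vaddr = 340 = 0b101010100
Split: l1_idx=5, l2_idx=2, offset=4
L1[5] = 0
L2[0][2] = 11
paddr = 11 * 8 + 4 = 92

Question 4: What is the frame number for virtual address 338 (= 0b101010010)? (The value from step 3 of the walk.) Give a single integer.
Answer: 11

Derivation:
vaddr = 338: l1_idx=5, l2_idx=2
L1[5] = 0; L2[0][2] = 11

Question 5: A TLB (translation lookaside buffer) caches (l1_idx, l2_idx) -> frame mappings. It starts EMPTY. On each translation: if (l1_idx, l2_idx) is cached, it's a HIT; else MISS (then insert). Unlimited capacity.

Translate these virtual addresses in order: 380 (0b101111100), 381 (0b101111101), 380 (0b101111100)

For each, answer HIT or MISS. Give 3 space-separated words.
Answer: MISS HIT HIT

Derivation:
vaddr=380: (5,7) not in TLB -> MISS, insert
vaddr=381: (5,7) in TLB -> HIT
vaddr=380: (5,7) in TLB -> HIT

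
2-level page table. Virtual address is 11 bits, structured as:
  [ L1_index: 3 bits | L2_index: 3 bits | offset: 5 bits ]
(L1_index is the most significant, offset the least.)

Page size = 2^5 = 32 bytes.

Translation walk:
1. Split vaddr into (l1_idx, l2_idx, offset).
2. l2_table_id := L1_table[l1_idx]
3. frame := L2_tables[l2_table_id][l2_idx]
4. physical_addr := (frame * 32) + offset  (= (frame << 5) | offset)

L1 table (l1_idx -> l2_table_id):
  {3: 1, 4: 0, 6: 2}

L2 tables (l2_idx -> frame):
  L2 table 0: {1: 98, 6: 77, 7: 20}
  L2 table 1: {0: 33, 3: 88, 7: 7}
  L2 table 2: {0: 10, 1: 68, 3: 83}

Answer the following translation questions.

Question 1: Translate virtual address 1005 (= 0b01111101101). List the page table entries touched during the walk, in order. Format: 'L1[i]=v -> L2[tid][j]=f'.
Answer: L1[3]=1 -> L2[1][7]=7

Derivation:
vaddr = 1005 = 0b01111101101
Split: l1_idx=3, l2_idx=7, offset=13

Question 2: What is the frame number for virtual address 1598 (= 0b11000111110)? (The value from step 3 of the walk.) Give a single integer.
vaddr = 1598: l1_idx=6, l2_idx=1
L1[6] = 2; L2[2][1] = 68

Answer: 68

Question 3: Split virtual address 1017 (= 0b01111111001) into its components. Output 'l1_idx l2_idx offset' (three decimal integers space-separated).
vaddr = 1017 = 0b01111111001
  top 3 bits -> l1_idx = 3
  next 3 bits -> l2_idx = 7
  bottom 5 bits -> offset = 25

Answer: 3 7 25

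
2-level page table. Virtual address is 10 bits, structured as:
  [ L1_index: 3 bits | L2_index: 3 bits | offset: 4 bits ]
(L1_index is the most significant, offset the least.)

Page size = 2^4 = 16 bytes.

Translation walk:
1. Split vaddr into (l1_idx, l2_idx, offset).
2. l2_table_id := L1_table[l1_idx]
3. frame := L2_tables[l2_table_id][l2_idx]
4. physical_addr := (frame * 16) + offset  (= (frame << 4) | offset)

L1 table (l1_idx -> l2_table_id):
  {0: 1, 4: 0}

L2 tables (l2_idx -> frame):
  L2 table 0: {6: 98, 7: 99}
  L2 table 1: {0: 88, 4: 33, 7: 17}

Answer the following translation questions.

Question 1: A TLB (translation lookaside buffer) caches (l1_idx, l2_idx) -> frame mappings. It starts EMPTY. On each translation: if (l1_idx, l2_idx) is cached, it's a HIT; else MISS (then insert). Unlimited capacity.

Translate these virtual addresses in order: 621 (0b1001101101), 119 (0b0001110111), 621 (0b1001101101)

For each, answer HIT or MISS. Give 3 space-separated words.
vaddr=621: (4,6) not in TLB -> MISS, insert
vaddr=119: (0,7) not in TLB -> MISS, insert
vaddr=621: (4,6) in TLB -> HIT

Answer: MISS MISS HIT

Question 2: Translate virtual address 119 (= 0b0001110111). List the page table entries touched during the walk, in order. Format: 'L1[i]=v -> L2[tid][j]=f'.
Answer: L1[0]=1 -> L2[1][7]=17

Derivation:
vaddr = 119 = 0b0001110111
Split: l1_idx=0, l2_idx=7, offset=7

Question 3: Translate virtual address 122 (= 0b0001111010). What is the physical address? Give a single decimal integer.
vaddr = 122 = 0b0001111010
Split: l1_idx=0, l2_idx=7, offset=10
L1[0] = 1
L2[1][7] = 17
paddr = 17 * 16 + 10 = 282

Answer: 282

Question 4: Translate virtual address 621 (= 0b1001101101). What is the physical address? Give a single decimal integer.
Answer: 1581

Derivation:
vaddr = 621 = 0b1001101101
Split: l1_idx=4, l2_idx=6, offset=13
L1[4] = 0
L2[0][6] = 98
paddr = 98 * 16 + 13 = 1581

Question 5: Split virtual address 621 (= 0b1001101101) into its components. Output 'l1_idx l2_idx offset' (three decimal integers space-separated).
Answer: 4 6 13

Derivation:
vaddr = 621 = 0b1001101101
  top 3 bits -> l1_idx = 4
  next 3 bits -> l2_idx = 6
  bottom 4 bits -> offset = 13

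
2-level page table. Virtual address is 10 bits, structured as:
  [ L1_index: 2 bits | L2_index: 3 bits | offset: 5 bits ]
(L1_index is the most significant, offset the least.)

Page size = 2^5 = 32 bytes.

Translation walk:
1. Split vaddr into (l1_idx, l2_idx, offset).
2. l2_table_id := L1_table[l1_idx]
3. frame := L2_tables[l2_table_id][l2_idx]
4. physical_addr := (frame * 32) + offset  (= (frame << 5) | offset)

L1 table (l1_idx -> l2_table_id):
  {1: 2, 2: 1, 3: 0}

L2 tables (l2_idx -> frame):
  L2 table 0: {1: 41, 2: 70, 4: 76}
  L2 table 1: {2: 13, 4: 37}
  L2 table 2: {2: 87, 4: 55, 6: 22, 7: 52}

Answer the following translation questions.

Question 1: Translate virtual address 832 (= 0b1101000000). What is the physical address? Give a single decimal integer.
Answer: 2240

Derivation:
vaddr = 832 = 0b1101000000
Split: l1_idx=3, l2_idx=2, offset=0
L1[3] = 0
L2[0][2] = 70
paddr = 70 * 32 + 0 = 2240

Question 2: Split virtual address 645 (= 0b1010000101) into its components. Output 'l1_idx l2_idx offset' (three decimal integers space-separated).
vaddr = 645 = 0b1010000101
  top 2 bits -> l1_idx = 2
  next 3 bits -> l2_idx = 4
  bottom 5 bits -> offset = 5

Answer: 2 4 5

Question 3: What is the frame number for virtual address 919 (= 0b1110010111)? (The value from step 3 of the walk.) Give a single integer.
vaddr = 919: l1_idx=3, l2_idx=4
L1[3] = 0; L2[0][4] = 76

Answer: 76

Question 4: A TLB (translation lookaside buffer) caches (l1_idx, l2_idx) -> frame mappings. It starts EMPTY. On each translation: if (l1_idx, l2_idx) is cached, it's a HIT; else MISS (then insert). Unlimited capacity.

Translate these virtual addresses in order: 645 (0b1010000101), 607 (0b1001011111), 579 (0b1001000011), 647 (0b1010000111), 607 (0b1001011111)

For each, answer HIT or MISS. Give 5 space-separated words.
Answer: MISS MISS HIT HIT HIT

Derivation:
vaddr=645: (2,4) not in TLB -> MISS, insert
vaddr=607: (2,2) not in TLB -> MISS, insert
vaddr=579: (2,2) in TLB -> HIT
vaddr=647: (2,4) in TLB -> HIT
vaddr=607: (2,2) in TLB -> HIT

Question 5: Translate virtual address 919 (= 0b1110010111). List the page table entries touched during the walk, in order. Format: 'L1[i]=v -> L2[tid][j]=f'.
Answer: L1[3]=0 -> L2[0][4]=76

Derivation:
vaddr = 919 = 0b1110010111
Split: l1_idx=3, l2_idx=4, offset=23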